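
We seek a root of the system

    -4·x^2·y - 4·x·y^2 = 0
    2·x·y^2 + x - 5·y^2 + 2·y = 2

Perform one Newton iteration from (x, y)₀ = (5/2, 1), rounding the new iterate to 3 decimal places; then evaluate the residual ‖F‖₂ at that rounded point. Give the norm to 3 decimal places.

At (5/2, 1): F = (-35.000, 2.500).
Jacobian J = [[-8·x·y - 4·y^2, -4·x^2 - 8·x·y], [2·y^2 + 1, 4·x·y - 10·y + 2]].
At the point, J = [[-24.000, -45.000], [3.000, 2.000]] (det J = 87.000).
Solving J·Δ = −F gives Δ = (-0.489, -0.517).
Then the next iterate is (x, y)₁ = (2.011, 0.483).
Re-evaluating at (2.011, 0.483): F = (-9.68982, 0.74884), so ‖F‖₂ = 9.719.

9.719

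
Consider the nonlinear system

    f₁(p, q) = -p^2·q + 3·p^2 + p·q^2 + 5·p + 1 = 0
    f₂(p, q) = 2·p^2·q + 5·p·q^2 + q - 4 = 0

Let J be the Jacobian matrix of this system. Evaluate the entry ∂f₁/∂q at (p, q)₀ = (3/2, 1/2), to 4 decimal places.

-0.7500

∂f₁/∂q = -p^2 + 2·p·q.
At (3/2, 1/2) this is -0.7500.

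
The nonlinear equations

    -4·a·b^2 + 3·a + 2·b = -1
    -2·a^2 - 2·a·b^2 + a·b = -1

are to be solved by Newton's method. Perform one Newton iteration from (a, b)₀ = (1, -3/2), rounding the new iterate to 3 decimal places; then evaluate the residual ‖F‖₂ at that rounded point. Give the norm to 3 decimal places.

2.888

At (1, -3/2): F = (-8.000, -7.000).
Jacobian J = [[-4·b^2 + 3, -8·a·b + 2], [-4·a - 2·b^2 + b, -4·a·b + a]].
At the point, J = [[-6.000, 14.000], [-10.000, 7.000]] (det J = 98.000).
Solving J·Δ = −F gives Δ = (-0.429, 0.388).
Then the next iterate is (a, b)₁ = (0.571, -1.112).
Re-evaluating at (0.571, -1.112): F = (-2.33527, -1.69917), so ‖F‖₂ = 2.888.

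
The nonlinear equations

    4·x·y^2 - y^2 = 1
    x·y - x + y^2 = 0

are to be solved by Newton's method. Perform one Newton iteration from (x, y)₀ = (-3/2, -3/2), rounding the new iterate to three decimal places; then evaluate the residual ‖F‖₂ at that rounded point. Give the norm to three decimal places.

At (-3/2, -3/2): F = (-16.750, 6.000).
Jacobian J = [[4·y^2, 8·x·y - 2·y], [y - 1, x + 2·y]].
At the point, J = [[9.000, 21.000], [-2.500, -4.500]] (det J = 12.000).
Solving J·Δ = −F gives Δ = (4.219, -1.010).
Then the next iterate is (x, y)₁ = (2.719, -2.510).
Re-evaluating at (2.719, -2.510): F = (61.21979, -3.24359), so ‖F‖₂ = 61.306.

61.306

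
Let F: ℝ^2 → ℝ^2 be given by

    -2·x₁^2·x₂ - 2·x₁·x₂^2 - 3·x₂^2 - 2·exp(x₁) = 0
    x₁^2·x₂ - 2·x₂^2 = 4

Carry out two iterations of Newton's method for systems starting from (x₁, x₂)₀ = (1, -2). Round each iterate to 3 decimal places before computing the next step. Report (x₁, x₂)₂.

(-1.570, -0.109)

At (1, -2): F = (-21.43656, -14.000).
Jacobian J = [[-4·x₁·x₂ - 2·x₂^2 - 2·exp(x₁), -2·x₁^2 - 4·x₁·x₂ - 6·x₂], [2·x₁·x₂, x₁^2 - 4·x₂]].
At the point, J = [[-5.43656, 18.000], [-4.000, 9.000]] (det J = 23.07093).
Solving J·Δ = −F gives Δ = (-2.560, 0.418).
Then the next iterate is (x₁, x₂)₁ = (-1.560, -1.582).
Round to (-1.560, -1.582) and repeat: F = (7.57997, -12.85540), J = [[-15.29740, -5.24688], [4.93584, 8.76160]].
Δ = (-0.010, 1.473), so (x₁, x₂)₂ = (-1.570, -0.109).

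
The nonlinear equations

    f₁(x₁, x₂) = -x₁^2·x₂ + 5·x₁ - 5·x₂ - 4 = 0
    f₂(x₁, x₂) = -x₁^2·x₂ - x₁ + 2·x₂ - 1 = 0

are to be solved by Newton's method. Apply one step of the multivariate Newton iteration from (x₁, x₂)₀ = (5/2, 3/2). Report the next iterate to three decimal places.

At (5/2, 3/2): F = (-8.375, -9.875).
Jacobian J = [[-2·x₁·x₂ + 5, -x₁^2 - 5], [-2·x₁·x₂ - 1, -x₁^2 + 2]].
At the point, J = [[-2.500, -11.250], [-8.500, -4.250]] (det J = -85.000).
Solving J·Δ = −F gives Δ = (-0.888, -0.547).
Then the next iterate is (x₁, x₂)₁ = (1.612, 0.953).

(1.612, 0.953)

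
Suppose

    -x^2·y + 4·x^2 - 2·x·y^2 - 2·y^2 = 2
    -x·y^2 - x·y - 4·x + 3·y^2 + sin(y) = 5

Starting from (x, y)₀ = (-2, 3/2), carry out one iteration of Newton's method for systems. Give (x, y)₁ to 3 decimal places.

(-1.238, 0.777)

At (-2, 3/2): F = (12.500, 18.24749).
Jacobian J = [[-2·x·y + 8·x - 2·y^2, -x^2 - 4·x·y - 4·y], [-y^2 - y - 4, -2·x·y - x + 6·y + cos(y)]].
At the point, J = [[-14.500, 2.000], [-7.750, 17.07074]] (det J = -232.02569).
Solving J·Δ = −F gives Δ = (0.762, -0.723).
Then the next iterate is (x, y)₁ = (-1.238, 0.777).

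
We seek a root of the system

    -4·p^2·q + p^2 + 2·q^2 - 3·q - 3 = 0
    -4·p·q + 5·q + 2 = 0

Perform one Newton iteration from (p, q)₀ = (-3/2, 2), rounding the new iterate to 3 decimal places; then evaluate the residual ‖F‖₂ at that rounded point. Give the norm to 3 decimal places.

At (-3/2, 2): F = (-16.750, 24.000).
Jacobian J = [[-8·p·q + 2·p, -4·p^2 + 4·q - 3], [-4·q, -4·p + 5]].
At the point, J = [[21.000, -4.000], [-8.000, 11.000]] (det J = 199.000).
Solving J·Δ = −F gives Δ = (0.443, -1.859).
Then the next iterate is (p, q)₁ = (-1.057, 0.141).
Re-evaluating at (-1.057, 0.141): F = (-2.89612, 3.30115), so ‖F‖₂ = 4.391.

4.391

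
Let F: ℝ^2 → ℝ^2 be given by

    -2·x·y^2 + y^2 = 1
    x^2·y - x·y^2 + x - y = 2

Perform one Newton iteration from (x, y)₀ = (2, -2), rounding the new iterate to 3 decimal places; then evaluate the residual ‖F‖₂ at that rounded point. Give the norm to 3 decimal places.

5.981

At (2, -2): F = (-13.000, -14.000).
Jacobian J = [[-2·y^2, -4·x·y + 2·y], [2·x·y - y^2 + 1, x^2 - 2·x·y - 1]].
At the point, J = [[-8.000, 12.000], [-11.000, 11.000]] (det J = 44.000).
Solving J·Δ = −F gives Δ = (-0.568, 0.705).
Then the next iterate is (x, y)₁ = (1.432, -1.295).
Re-evaluating at (1.432, -1.295): F = (-4.12597, -4.33006), so ‖F‖₂ = 5.981.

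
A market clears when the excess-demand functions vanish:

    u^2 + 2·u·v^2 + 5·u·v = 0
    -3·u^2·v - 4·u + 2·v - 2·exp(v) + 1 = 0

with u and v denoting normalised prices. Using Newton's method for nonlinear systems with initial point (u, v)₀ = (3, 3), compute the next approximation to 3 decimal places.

At (3, 3): F = (108.000, -126.17107).
Jacobian J = [[2·u + 2·v^2 + 5·v, 4·u·v + 5·u], [-6·u·v - 4, -3·u^2 - 2·exp(v) + 2]].
At the point, J = [[39.000, 51.000], [-58.000, -65.17107]] (det J = 416.32812).
Solving J·Δ = −F gives Δ = (1.450, -3.227).
Then the next iterate is (u, v)₁ = (4.450, -0.227).

(4.450, -0.227)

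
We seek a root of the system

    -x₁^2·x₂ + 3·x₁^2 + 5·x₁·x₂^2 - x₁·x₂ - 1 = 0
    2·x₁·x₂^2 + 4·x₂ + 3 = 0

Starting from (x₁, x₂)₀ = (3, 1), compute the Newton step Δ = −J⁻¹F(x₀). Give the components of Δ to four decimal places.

(-1.0455, -0.6818)

At (3, 1): F = (29.0000, 13.0000).
Jacobian J = [[-2·x₁·x₂ + 6·x₁ + 5·x₂^2 - x₂, -x₁^2 + 10·x₁·x₂ - x₁], [2·x₂^2, 4·x₁·x₂ + 4]].
At the point, J = [[16.0000, 18.0000], [2.0000, 16.0000]] (det J = 220.0000).
Solving J·Δ = −F gives Δ = (-1.0455, -0.6818).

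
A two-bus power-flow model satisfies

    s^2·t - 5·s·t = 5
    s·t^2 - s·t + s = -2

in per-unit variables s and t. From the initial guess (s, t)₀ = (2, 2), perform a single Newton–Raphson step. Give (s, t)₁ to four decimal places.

(11.0000, -3.8333)

At (2, 2): F = (-17.0000, 8.0000).
Jacobian J = [[2·s·t - 5·t, s^2 - 5·s], [t^2 - t + 1, 2·s·t - s]].
At the point, J = [[-2.0000, -6.0000], [3.0000, 6.0000]] (det J = 6.0000).
Solving J·Δ = −F gives Δ = (9.0000, -5.8333).
Then the next iterate is (s, t)₁ = (11.0000, -3.8333).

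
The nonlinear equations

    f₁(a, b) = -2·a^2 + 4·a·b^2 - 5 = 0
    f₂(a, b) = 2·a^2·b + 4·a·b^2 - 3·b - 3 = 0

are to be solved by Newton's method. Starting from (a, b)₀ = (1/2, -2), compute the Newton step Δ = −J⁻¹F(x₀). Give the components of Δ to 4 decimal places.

At (1/2, -2): F = (2.5000, 10.0000).
Jacobian J = [[-4·a + 4·b^2, 8·a·b], [4·a·b + 4·b^2, 2·a^2 + 8·a·b - 3]].
At the point, J = [[14.0000, -8.0000], [12.0000, -10.5000]] (det J = -51.0000).
Solving J·Δ = −F gives Δ = (1.0539, 2.1569).

(1.0539, 2.1569)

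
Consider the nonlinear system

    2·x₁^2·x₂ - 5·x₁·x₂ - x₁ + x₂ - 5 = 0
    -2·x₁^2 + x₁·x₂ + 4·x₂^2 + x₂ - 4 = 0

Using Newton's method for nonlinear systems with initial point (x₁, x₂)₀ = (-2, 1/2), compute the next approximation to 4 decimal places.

(-0.7065, 0.6685)

At (-2, 1/2): F = (6.5000, -11.5000).
Jacobian J = [[4·x₁·x₂ - 5·x₂ - 1, 2·x₁^2 - 5·x₁ + 1], [-4·x₁ + x₂, x₁ + 8·x₂ + 1]].
At the point, J = [[-7.5000, 19.0000], [8.5000, 3.0000]] (det J = -184.0000).
Solving J·Δ = −F gives Δ = (1.2935, 0.1685).
Then the next iterate is (x₁, x₂)₁ = (-0.7065, 0.6685).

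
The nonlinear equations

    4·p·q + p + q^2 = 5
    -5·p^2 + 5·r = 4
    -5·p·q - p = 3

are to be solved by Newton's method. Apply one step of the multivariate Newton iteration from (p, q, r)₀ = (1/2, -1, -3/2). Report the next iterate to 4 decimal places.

(-1.3333, -4.3333, -0.7833)

At (1/2, -1, -3/2): F = (-5.5000, -12.7500, -1.0000).
Jacobian J = [[4·q + 1, 4·p + 2·q, 0], [-10·p, 0, 5], [-5·q - 1, -5·p, 0]].
At the point, J = [[-3.0000, 0.0000, 0.0000], [-5.0000, 0.0000, 5.0000], [4.0000, -2.5000, 0.0000]] (det J = -37.5000).
Solving J·Δ = −F gives Δ = (-1.8333, -3.3333, 0.7167).
Then the next iterate is (p, q, r)₁ = (-1.3333, -4.3333, -0.7833).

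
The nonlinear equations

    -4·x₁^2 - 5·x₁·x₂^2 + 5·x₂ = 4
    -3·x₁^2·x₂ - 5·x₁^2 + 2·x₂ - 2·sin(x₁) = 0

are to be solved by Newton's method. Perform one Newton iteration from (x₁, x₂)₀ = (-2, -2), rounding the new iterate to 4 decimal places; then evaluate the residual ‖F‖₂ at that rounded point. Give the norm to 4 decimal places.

3.8807

At (-2, -2): F = (10.0000, 1.818595).
Jacobian J = [[-8·x₁ - 5·x₂^2, -10·x₁·x₂ + 5], [-6·x₁·x₂ - 10·x₁ - 2·cos(x₁), -3·x₁^2 + 2]].
At the point, J = [[-4.0000, -35.0000], [-3.167706, -10.0000]] (det J = -70.869721).
Solving J·Δ = −F gives Δ = (-0.5129, 0.3443).
Then the next iterate is (x₁, x₂)₁ = (-2.5129, -1.6557).
Re-evaluating at (-2.5129, -1.6557): F = (-3.093568, -2.342977), so ‖F‖₂ = 3.8807.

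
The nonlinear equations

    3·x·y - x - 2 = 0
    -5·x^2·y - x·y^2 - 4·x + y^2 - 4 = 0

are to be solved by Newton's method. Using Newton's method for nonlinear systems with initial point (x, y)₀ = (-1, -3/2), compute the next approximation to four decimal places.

(-1.7692, 1.0769)

At (-1, -3/2): F = (3.5000, 12.0000).
Jacobian J = [[3·y - 1, 3·x], [-10·x·y - y^2 - 4, -5·x^2 - 2·x·y + 2·y]].
At the point, J = [[-5.5000, -3.0000], [-21.2500, -11.0000]] (det J = -3.2500).
Solving J·Δ = −F gives Δ = (-0.7692, 2.5769).
Then the next iterate is (x, y)₁ = (-1.7692, 1.0769).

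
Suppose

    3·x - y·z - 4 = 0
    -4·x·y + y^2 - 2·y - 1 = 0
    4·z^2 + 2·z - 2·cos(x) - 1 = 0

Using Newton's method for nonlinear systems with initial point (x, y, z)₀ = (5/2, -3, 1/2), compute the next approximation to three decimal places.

(1.303, -1.354, 0.305)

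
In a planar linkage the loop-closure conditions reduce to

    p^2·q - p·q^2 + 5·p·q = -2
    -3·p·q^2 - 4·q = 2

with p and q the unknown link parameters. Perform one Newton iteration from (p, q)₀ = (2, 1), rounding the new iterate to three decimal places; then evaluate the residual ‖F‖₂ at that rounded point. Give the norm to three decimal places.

At (2, 1): F = (14.000, -12.000).
Jacobian J = [[2·p·q - q^2 + 5·q, p^2 - 2·p·q + 5·p], [-3·q^2, -6·p·q - 4]].
At the point, J = [[8.000, 10.000], [-3.000, -16.000]] (det J = -98.000).
Solving J·Δ = −F gives Δ = (-1.061, -0.551).
Then the next iterate is (p, q)₁ = (0.939, 0.449).
Re-evaluating at (0.939, 0.449): F = (4.31464, -4.36391), so ‖F‖₂ = 6.137.

6.137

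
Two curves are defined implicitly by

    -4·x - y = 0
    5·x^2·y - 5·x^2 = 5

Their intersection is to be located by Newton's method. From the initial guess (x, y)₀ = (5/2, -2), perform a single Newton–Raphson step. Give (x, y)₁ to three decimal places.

(0.756, -3.025)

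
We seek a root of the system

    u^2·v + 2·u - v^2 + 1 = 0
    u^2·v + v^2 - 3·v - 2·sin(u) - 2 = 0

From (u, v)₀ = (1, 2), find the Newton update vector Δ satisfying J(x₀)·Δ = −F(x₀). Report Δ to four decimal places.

(0.4359, 1.2052)

At (1, 2): F = (1.0000, -3.682942).
Jacobian J = [[2·u·v + 2, u^2 - 2·v], [2·u·v - 2·cos(u), u^2 + 2·v - 3]].
At the point, J = [[6.0000, -3.0000], [2.919395, 2.0000]] (det J = 20.758186).
Solving J·Δ = −F gives Δ = (0.4359, 1.2052).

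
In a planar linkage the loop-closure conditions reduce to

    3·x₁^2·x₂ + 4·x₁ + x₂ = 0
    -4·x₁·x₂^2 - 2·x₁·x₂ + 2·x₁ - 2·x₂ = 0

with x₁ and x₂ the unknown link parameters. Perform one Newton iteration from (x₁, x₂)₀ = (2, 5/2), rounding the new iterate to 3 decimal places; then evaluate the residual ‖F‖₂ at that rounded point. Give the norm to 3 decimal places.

At (2, 5/2): F = (40.500, -61.000).
Jacobian J = [[6·x₁·x₂ + 4, 3·x₁^2 + 1], [-4·x₂^2 - 2·x₂ + 2, -8·x₁·x₂ - 2·x₁ - 2]].
At the point, J = [[34.000, 13.000], [-28.000, -46.000]] (det J = -1200.000).
Solving J·Δ = −F gives Δ = (-0.892, -0.783).
Then the next iterate is (x₁, x₂)₁ = (1.108, 1.717).
Re-evaluating at (1.108, 1.717): F = (12.47270, -18.08880), so ‖F‖₂ = 21.972.

21.972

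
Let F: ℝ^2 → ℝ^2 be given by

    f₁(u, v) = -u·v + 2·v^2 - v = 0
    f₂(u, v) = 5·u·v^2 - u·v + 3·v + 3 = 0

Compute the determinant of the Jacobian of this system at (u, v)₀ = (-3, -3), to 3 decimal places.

768.000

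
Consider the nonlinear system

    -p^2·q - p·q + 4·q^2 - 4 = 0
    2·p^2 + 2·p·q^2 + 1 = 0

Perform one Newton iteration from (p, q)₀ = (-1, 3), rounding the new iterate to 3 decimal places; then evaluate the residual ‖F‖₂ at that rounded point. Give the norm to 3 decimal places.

7.605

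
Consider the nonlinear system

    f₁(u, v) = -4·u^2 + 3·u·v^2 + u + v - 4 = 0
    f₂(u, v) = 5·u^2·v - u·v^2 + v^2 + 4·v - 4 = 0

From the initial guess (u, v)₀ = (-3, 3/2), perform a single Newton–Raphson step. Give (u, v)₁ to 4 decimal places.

(-0.5634, 2.1005)

At (-3, 3/2): F = (-61.7500, 78.5000).
Jacobian J = [[-8·u + 3·v^2 + 1, 6·u·v + 1], [10·u·v - v^2, 5·u^2 - 2·u·v + 2·v + 4]].
At the point, J = [[31.7500, -26.0000], [-47.2500, 61.0000]] (det J = 708.2500).
Solving J·Δ = −F gives Δ = (2.4366, 0.6005).
Then the next iterate is (u, v)₁ = (-0.5634, 2.1005).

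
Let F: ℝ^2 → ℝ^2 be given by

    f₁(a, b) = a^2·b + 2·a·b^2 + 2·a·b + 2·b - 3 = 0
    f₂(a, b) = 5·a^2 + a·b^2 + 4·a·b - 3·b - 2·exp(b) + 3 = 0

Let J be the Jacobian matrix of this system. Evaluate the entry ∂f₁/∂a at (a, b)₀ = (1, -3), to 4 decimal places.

∂f₁/∂a = 2·a·b + 2·b^2 + 2·b.
At (1, -3) this is 6.0000.

6.0000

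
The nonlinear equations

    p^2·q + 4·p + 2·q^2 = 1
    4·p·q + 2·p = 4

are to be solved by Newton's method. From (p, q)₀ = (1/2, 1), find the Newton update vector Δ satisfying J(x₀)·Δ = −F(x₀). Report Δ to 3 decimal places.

At (1/2, 1): F = (3.250, -1.000).
Jacobian J = [[2·p·q + 4, p^2 + 4·q], [4·q + 2, 4·p]].
At the point, J = [[5.000, 4.250], [6.000, 2.000]] (det J = -15.500).
Solving J·Δ = −F gives Δ = (0.694, -1.581).

(0.694, -1.581)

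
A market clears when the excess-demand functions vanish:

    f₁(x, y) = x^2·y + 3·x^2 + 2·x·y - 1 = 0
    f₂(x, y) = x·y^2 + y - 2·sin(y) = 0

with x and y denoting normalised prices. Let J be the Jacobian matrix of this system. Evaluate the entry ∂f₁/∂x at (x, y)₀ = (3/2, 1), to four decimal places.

14.0000

∂f₁/∂x = 2·x·y + 6·x + 2·y.
At (3/2, 1) this is 14.0000.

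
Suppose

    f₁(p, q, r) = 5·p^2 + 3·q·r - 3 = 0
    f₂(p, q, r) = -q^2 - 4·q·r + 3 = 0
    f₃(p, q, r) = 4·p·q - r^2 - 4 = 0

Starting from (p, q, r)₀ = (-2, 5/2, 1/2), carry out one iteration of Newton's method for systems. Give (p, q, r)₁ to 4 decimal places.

(-0.9420, 0.7405, 0.9067)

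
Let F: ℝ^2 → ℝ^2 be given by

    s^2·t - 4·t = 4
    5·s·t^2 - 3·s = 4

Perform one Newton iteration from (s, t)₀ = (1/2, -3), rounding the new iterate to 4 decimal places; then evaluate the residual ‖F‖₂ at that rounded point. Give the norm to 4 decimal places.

0.6621

At (1/2, -3): F = (7.2500, 17.0000).
Jacobian J = [[2·s·t, s^2 - 4], [5·t^2 - 3, 10·s·t]].
At the point, J = [[-3.0000, -3.7500], [42.0000, -15.0000]] (det J = 202.5000).
Solving J·Δ = −F gives Δ = (0.2222, 1.7556).
Then the next iterate is (s, t)₁ = (0.7222, -1.2444).
Re-evaluating at (0.7222, -1.2444): F = (0.328555, -0.574853), so ‖F‖₂ = 0.6621.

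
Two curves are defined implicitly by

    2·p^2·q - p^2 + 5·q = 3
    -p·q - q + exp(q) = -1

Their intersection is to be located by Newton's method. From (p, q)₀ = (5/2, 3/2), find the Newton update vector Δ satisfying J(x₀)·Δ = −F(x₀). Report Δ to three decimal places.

(-0.350, -0.771)

At (5/2, 3/2): F = (17.000, 0.23169).
Jacobian J = [[4·p·q - 2·p, 2·p^2 + 5], [-q, -p + exp(q) - 1]].
At the point, J = [[10.000, 17.500], [-1.500, 0.98169]] (det J = 36.06689).
Solving J·Δ = −F gives Δ = (-0.350, -0.771).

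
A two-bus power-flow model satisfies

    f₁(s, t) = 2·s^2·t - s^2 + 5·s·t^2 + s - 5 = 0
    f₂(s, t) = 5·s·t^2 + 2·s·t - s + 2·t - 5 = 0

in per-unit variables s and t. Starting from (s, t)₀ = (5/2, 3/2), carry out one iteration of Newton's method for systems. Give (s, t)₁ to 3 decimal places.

At (5/2, 3/2): F = (38.125, 31.125).
Jacobian J = [[4·s·t - 2·s + 5·t^2 + 1, 2·s^2 + 10·s·t], [5·t^2 + 2·t - 1, 10·s·t + 2·s + 2]].
At the point, J = [[22.250, 50.000], [13.250, 44.500]] (det J = 327.625).
Solving J·Δ = −F gives Δ = (-0.428, -0.572).
Then the next iterate is (s, t)₁ = (2.072, 0.928).

(2.072, 0.928)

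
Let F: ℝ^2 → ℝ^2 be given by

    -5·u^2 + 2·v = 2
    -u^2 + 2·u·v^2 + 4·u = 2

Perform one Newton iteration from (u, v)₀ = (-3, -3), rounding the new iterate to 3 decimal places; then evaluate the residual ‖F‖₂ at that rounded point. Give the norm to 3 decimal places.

25.766

At (-3, -3): F = (-53.000, -77.000).
Jacobian J = [[-10·u, 2], [-2·u + 2·v^2 + 4, 4·u·v]].
At the point, J = [[30.000, 2.000], [28.000, 36.000]] (det J = 1024.000).
Solving J·Δ = −F gives Δ = (1.713, 0.807).
Then the next iterate is (u, v)₁ = (-1.287, -2.193).
Re-evaluating at (-1.287, -2.193): F = (-14.66784, -21.18338), so ‖F‖₂ = 25.766.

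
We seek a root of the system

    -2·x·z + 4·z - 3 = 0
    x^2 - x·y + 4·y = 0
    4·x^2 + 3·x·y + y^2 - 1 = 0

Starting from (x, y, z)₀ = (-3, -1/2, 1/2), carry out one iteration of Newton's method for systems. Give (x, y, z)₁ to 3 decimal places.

At (-3, -1/2, 1/2): F = (2.000, 5.500, 39.750).
Jacobian J = [[-2·z, 0, -2·x + 4], [2·x - y, -x + 4, 0], [8·x + 3·y, 3·x + 2·y, 0]].
At the point, J = [[-1.000, 0.000, 10.000], [-5.500, 7.000, 0.000], [-25.500, -10.000, 0.000]] (det J = 2335.000).
Solving J·Δ = −F gives Δ = (1.427, 0.336, -0.057).
Then the next iterate is (x, y, z)₁ = (-1.573, -0.164, 0.443).

(-1.573, -0.164, 0.443)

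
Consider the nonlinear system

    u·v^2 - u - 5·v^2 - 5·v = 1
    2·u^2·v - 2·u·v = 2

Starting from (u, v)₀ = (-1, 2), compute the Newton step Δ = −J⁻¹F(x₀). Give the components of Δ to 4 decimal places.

(0.1131, -1.1607)

At (-1, 2): F = (-34.0000, 6.0000).
Jacobian J = [[v^2 - 1, 2·u·v - 10·v - 5], [4·u·v - 2·v, 2·u^2 - 2·u]].
At the point, J = [[3.0000, -29.0000], [-12.0000, 4.0000]] (det J = -336.0000).
Solving J·Δ = −F gives Δ = (0.1131, -1.1607).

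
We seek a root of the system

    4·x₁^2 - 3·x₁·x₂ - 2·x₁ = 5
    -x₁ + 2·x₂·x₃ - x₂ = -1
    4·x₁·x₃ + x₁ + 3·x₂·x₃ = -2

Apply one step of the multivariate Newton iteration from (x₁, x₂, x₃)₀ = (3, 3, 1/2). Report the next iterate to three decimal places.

(0.442, -0.917, 0.407)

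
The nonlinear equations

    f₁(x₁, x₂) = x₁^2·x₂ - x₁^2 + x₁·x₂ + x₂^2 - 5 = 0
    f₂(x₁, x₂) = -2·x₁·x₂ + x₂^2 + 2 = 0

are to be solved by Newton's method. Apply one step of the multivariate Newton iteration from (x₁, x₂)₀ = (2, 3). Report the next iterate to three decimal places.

(1.489, 1.968)

At (2, 3): F = (18.000, -1.000).
Jacobian J = [[2·x₁·x₂ - 2·x₁ + x₂, x₁^2 + x₁ + 2·x₂], [-2·x₂, -2·x₁ + 2·x₂]].
At the point, J = [[11.000, 12.000], [-6.000, 2.000]] (det J = 94.000).
Solving J·Δ = −F gives Δ = (-0.511, -1.032).
Then the next iterate is (x₁, x₂)₁ = (1.489, 1.968).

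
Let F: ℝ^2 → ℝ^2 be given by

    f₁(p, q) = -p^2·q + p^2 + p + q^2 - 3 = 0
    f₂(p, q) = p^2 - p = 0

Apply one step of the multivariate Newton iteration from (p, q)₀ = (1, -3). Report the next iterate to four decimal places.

(1.0000, -1.4286)

At (1, -3): F = (11.0000, 0.0000).
Jacobian J = [[-2·p·q + 2·p + 1, -p^2 + 2·q], [2·p - 1, 0]].
At the point, J = [[9.0000, -7.0000], [1.0000, 0.0000]] (det J = 7.0000).
Solving J·Δ = −F gives Δ = (0.0000, 1.5714).
Then the next iterate is (p, q)₁ = (1.0000, -1.4286).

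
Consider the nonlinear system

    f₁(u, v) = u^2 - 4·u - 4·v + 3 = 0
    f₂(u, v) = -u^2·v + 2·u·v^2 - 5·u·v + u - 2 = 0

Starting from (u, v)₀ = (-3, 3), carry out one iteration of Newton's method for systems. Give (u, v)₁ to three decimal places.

At (-3, 3): F = (12.000, -41.000).
Jacobian J = [[2·u - 4, -4], [-2·u·v + 2·v^2 - 5·v + 1, -u^2 + 4·u·v - 5·u]].
At the point, J = [[-10.000, -4.000], [22.000, -30.000]] (det J = 388.000).
Solving J·Δ = −F gives Δ = (1.351, -0.376).
Then the next iterate is (u, v)₁ = (-1.649, 2.624).

(-1.649, 2.624)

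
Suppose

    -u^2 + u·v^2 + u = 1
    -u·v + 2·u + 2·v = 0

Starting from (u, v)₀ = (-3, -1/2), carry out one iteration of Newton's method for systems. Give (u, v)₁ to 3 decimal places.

At (-3, -1/2): F = (-13.750, -8.500).
Jacobian J = [[-2·u + v^2 + 1, 2·u·v], [-v + 2, -u + 2]].
At the point, J = [[7.250, 3.000], [2.500, 5.000]] (det J = 28.750).
Solving J·Δ = −F gives Δ = (1.504, 0.948).
Then the next iterate is (u, v)₁ = (-1.496, 0.448).

(-1.496, 0.448)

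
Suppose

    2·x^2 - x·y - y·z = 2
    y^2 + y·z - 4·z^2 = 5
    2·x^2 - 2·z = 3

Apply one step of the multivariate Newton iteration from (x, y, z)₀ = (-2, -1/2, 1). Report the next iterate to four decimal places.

(-1.3529, -0.6029, -0.0882)

At (-2, -1/2, 1): F = (5.5000, -9.2500, 3.0000).
Jacobian J = [[4·x - y, -x - z, -y], [0, 2·y + z, y - 8·z], [4·x, 0, -2]].
At the point, J = [[-7.5000, 1.0000, 0.5000], [0.0000, 0.0000, -8.5000], [-8.0000, 0.0000, -2.0000]] (det J = 68.0000).
Solving J·Δ = −F gives Δ = (0.6471, -0.1029, -1.0882).
Then the next iterate is (x, y, z)₁ = (-1.3529, -0.6029, -0.0882).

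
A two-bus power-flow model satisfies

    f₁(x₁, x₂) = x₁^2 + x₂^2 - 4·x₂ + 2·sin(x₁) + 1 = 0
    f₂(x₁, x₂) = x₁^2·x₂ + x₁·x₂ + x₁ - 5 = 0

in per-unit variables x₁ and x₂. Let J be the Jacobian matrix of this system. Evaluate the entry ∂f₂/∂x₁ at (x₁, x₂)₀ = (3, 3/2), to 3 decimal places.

11.500

∂f₂/∂x₁ = 2·x₁·x₂ + x₂ + 1.
At (3, 3/2) this is 11.500.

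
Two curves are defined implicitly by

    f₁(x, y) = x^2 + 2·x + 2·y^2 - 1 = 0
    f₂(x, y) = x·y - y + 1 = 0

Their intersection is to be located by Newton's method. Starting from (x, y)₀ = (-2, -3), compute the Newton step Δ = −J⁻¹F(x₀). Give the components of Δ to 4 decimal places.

At (-2, -3): F = (17.0000, 10.0000).
Jacobian J = [[2·x + 2, 4·y], [y, x - 1]].
At the point, J = [[-2.0000, -12.0000], [-3.0000, -3.0000]] (det J = -30.0000).
Solving J·Δ = −F gives Δ = (2.3000, 1.0333).

(2.3000, 1.0333)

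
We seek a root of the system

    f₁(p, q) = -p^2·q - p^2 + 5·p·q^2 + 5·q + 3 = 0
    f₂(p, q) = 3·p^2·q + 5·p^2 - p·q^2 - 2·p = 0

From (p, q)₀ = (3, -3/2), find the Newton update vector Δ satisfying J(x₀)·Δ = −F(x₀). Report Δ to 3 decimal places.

(-1.795, 0.167)

At (3, -3/2): F = (33.750, -8.250).
Jacobian J = [[-2·p·q - 2·p + 5·q^2, -p^2 + 10·p·q + 5], [6·p·q + 10·p - q^2 - 2, 3·p^2 - 2·p·q]].
At the point, J = [[14.250, -49.000], [-1.250, 36.000]] (det J = 451.750).
Solving J·Δ = −F gives Δ = (-1.795, 0.167).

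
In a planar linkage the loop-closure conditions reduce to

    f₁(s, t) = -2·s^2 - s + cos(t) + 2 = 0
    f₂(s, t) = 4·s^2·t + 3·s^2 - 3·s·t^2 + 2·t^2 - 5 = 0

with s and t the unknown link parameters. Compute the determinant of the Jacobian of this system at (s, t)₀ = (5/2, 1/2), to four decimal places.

J = [[-4·s - 1, -sin(t)], [8·s·t + 6·s - 3·t^2, 4·s^2 - 6·s·t + 4·t]].
At the point, J = [[-11.0000, -0.479426], [24.2500, 19.5000]].
det J = -202.8739.

-202.8739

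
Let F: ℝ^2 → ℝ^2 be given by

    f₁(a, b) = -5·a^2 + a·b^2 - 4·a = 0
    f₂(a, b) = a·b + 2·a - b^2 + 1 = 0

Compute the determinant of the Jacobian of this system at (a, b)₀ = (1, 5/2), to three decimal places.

J = [[-10·a + b^2 - 4, 2·a·b], [b + 2, a - 2·b]].
At the point, J = [[-7.750, 5.000], [4.500, -4.000]].
det J = 8.500.

8.500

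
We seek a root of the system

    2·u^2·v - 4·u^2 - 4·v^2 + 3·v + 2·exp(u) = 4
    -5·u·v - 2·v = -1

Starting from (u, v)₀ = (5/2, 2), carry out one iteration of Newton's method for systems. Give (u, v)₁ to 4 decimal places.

At (5/2, 2): F = (10.364988, -28.0000).
Jacobian J = [[4·u·v - 8·u + 2·exp(u), 2·u^2 - 8·v + 3], [-5·v, -5·u - 2]].
At the point, J = [[24.364988, -0.5000], [-10.0000, -14.5000]] (det J = -358.292325).
Solving J·Δ = −F gives Δ = (-0.4585, -1.6148).
Then the next iterate is (u, v)₁ = (2.0415, 0.3852).

(2.0415, 0.3852)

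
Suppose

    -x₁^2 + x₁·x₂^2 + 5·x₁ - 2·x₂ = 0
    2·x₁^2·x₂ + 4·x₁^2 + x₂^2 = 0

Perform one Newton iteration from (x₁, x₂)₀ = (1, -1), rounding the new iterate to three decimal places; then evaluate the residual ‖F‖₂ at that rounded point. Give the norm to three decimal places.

At (1, -1): F = (7.000, 3.000).
Jacobian J = [[-2·x₁ + x₂^2 + 5, 2·x₁·x₂ - 2], [4·x₁·x₂ + 8·x₁, 2·x₁^2 + 2·x₂]].
At the point, J = [[4.000, -4.000], [4.000, 0.000]] (det J = 16.000).
Solving J·Δ = −F gives Δ = (-0.750, 1.000).
Then the next iterate is (x₁, x₂)₁ = (0.250, 0.000).
Re-evaluating at (0.250, 0.000): F = (1.18750, 0.250), so ‖F‖₂ = 1.214.

1.214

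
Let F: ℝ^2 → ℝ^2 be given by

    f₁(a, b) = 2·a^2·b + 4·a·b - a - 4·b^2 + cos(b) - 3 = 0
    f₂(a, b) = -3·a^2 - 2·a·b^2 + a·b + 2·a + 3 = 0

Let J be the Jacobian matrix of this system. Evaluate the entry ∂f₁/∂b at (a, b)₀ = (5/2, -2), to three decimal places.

39.409

∂f₁/∂b = 2·a^2 + 4·a - 8·b - sin(b).
At (5/2, -2) this is 39.409.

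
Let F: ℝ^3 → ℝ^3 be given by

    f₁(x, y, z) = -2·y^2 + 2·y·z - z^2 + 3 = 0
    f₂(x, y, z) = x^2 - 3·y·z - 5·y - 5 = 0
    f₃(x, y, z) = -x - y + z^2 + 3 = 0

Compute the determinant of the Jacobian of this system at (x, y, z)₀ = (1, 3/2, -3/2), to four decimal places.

J = [[0, -4·y + 2·z, 2·y - 2·z], [2·x, -3·z - 5, -3·y], [-1, -1, 2·z]].
At the point, J = [[0.0000, -9.0000, 6.0000], [2.0000, -0.5000, -4.5000], [-1.0000, -1.0000, -3.0000]].
det J = -109.5000.

-109.5000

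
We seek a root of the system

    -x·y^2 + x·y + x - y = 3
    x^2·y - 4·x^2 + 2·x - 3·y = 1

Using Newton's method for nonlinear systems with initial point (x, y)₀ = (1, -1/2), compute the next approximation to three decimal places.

(0.000, 2.000)

At (1, -1/2): F = (-2.250, -2.000).
Jacobian J = [[-y^2 + y + 1, -2·x·y + x - 1], [2·x·y - 8·x + 2, x^2 - 3]].
At the point, J = [[0.250, 1.000], [-7.000, -2.000]] (det J = 6.500).
Solving J·Δ = −F gives Δ = (-1.000, 2.500).
Then the next iterate is (x, y)₁ = (0.000, 2.000).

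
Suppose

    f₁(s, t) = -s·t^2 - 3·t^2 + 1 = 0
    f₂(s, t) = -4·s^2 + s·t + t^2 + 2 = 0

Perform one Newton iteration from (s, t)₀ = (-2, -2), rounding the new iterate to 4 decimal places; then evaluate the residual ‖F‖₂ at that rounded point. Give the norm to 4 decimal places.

At (-2, -2): F = (-3.0000, -6.0000).
Jacobian J = [[-t^2, -2·s·t - 6·t], [-8·s + t, s + 2·t]].
At the point, J = [[-4.0000, 4.0000], [14.0000, -6.0000]] (det J = -32.0000).
Solving J·Δ = −F gives Δ = (1.3125, 2.0625).
Then the next iterate is (s, t)₁ = (-0.6875, 0.0625).
Re-evaluating at (-0.6875, 0.0625): F = (0.990967, 0.070312), so ‖F‖₂ = 0.9935.

0.9935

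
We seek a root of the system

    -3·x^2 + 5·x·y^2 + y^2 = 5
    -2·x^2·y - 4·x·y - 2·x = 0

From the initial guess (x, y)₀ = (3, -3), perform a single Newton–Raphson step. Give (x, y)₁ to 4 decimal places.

(1.6955, -2.2002)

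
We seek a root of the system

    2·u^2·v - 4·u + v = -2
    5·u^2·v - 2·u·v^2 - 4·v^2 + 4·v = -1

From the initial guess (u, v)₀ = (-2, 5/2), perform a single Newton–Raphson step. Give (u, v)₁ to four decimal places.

At (-2, 5/2): F = (32.5000, 61.0000).
Jacobian J = [[4·u·v - 4, 2·u^2 + 1], [10·u·v - 2·v^2, 5·u^2 - 4·u·v - 8·v + 4]].
At the point, J = [[-24.0000, 9.0000], [-62.5000, 24.0000]] (det J = -13.5000).
Solving J·Δ = −F gives Δ = (17.1111, 42.0185).
Then the next iterate is (u, v)₁ = (15.1111, 44.5185).

(15.1111, 44.5185)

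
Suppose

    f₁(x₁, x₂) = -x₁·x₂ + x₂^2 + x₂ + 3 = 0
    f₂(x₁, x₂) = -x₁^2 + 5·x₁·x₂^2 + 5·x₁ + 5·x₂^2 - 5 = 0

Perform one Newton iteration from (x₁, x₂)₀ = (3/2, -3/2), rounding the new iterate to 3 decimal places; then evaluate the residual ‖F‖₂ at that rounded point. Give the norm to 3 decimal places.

At (3/2, -3/2): F = (6.000, 28.375).
Jacobian J = [[-x₂, -x₁ + 2·x₂ + 1], [-2·x₁ + 5·x₂^2 + 5, 10·x₁·x₂ + 10·x₂]].
At the point, J = [[1.500, -3.500], [13.250, -37.500]] (det J = -9.875).
Solving J·Δ = −F gives Δ = (-12.728, -3.741).
Then the next iterate is (x₁, x₂)₁ = (-11.228, -5.241).
Re-evaluating at (-11.228, -5.241): F = (-33.61887, -1591.92565), so ‖F‖₂ = 1592.281.

1592.281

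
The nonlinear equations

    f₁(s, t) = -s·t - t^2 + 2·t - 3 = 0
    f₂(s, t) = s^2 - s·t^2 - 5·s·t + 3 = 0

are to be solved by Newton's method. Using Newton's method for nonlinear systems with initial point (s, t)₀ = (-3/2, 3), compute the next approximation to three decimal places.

(-0.830, 1.596)

At (-3/2, 3): F = (-1.500, 41.250).
Jacobian J = [[-t, -s - 2·t + 2], [2·s - t^2 - 5·t, -2·s·t - 5·s]].
At the point, J = [[-3.000, -2.500], [-27.000, 16.500]] (det J = -117.000).
Solving J·Δ = −F gives Δ = (0.670, -1.404).
Then the next iterate is (s, t)₁ = (-0.830, 1.596).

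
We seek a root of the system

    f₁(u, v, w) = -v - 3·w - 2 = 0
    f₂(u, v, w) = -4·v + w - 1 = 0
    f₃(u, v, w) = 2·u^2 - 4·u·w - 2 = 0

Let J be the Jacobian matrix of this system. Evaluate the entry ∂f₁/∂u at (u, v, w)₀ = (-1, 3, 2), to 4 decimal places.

∂f₁/∂u = 0.
At (-1, 3, 2) this is 0.0000.

0.0000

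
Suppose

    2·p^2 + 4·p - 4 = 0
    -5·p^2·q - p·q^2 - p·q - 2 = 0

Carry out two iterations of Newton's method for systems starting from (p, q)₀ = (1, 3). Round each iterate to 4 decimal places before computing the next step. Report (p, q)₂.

At (1, 3): F = (2.0000, -29.0000).
Jacobian J = [[4·p + 4, 0], [-10·p·q - q^2 - q, -5·p^2 - 2·p·q - p]].
At the point, J = [[8.0000, 0.0000], [-42.0000, -12.0000]] (det J = -96.0000).
Solving J·Δ = −F gives Δ = (-0.2500, -1.5417).
Then the next iterate is (p, q)₁ = (0.7500, 1.4583).
Round to (0.7500, 1.4583) and repeat: F = (0.1250, -8.790173), J = [[7.0000, 0.0000], [-14.522189, -5.749950]].
Δ = (-0.0179, -1.4836), so (p, q)₂ = (0.7321, -0.0253).

(0.7321, -0.0253)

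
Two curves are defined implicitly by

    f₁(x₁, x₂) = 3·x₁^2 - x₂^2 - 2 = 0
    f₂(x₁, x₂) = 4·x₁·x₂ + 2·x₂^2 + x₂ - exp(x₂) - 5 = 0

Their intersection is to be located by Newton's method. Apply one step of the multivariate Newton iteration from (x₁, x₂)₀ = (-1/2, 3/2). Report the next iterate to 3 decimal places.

At (-1/2, 3/2): F = (-3.500, -6.48169).
Jacobian J = [[6·x₁, -2·x₂], [4·x₂, 4·x₁ + 4·x₂ - exp(x₂) + 1]].
At the point, J = [[-3.000, -3.000], [6.000, 0.51831]] (det J = 16.44507).
Solving J·Δ = −F gives Δ = (1.293, -2.459).
Then the next iterate is (x₁, x₂)₁ = (0.793, -0.959).

(0.793, -0.959)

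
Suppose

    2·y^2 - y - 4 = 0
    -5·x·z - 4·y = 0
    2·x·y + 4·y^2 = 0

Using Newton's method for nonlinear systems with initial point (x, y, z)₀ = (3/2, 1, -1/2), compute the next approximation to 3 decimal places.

(-7.500, 2.000, -4.067)

At (3/2, 1, -1/2): F = (-3.000, -0.250, 7.000).
Jacobian J = [[0, 4·y - 1, 0], [-5·z, -4, -5·x], [2·y, 2·x + 8·y, 0]].
At the point, J = [[0.000, 3.000, 0.000], [2.500, -4.000, -7.500], [2.000, 11.000, 0.000]] (det J = -45.000).
Solving J·Δ = −F gives Δ = (-9.000, 1.000, -3.567).
Then the next iterate is (x, y, z)₁ = (-7.500, 2.000, -4.067).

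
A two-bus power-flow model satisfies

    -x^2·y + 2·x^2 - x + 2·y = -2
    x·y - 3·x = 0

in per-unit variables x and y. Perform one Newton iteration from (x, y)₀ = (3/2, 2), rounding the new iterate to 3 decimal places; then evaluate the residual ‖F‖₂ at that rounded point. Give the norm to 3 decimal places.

At (3/2, 2): F = (4.500, -1.500).
Jacobian J = [[-2·x·y + 4·x - 1, -x^2 + 2], [y - 3, x]].
At the point, J = [[-1.000, -0.250], [-1.000, 1.500]] (det J = -1.750).
Solving J·Δ = −F gives Δ = (3.643, 3.429).
Then the next iterate is (x, y)₁ = (5.143, 5.429).
Re-evaluating at (5.143, 5.429): F = (-82.98359, 12.49235), so ‖F‖₂ = 83.919.

83.919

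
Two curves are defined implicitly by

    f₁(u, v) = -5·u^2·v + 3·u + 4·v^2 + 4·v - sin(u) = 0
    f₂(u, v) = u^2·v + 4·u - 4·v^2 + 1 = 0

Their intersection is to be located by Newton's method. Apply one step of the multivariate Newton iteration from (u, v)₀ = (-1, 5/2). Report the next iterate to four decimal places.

(-0.8050, 1.1476)

At (-1, 5/2): F = (20.341471, -25.5000).
Jacobian J = [[-10·u·v - cos(u) + 3, -5·u^2 + 8·v + 4], [2·u·v + 4, u^2 - 8·v]].
At the point, J = [[27.459698, 19.0000], [-1.0000, -19.0000]] (det J = -502.734256).
Solving J·Δ = −F gives Δ = (0.1950, -1.3524).
Then the next iterate is (u, v)₁ = (-0.8050, 1.1476).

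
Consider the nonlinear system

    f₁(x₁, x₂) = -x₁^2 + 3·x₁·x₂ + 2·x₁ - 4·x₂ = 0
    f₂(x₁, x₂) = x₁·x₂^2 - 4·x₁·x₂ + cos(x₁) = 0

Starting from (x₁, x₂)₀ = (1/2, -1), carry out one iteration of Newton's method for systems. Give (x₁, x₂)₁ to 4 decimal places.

(0.5755, 0.2396)

At (1/2, -1): F = (3.2500, 3.377583).
Jacobian J = [[-2·x₁ + 3·x₂ + 2, 3·x₁ - 4], [x₂^2 - 4·x₂ - sin(x₁), 2·x₁·x₂ - 4·x₁]].
At the point, J = [[-2.0000, -2.5000], [4.520574, -3.0000]] (det J = 17.301436).
Solving J·Δ = −F gives Δ = (0.0755, 1.2396).
Then the next iterate is (x₁, x₂)₁ = (0.5755, 0.2396).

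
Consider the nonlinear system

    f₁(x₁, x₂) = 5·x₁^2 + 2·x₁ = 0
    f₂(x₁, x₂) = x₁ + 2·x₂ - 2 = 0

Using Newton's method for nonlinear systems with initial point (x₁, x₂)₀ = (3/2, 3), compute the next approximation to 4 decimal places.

(0.6618, 0.6691)

At (3/2, 3): F = (14.2500, 5.5000).
Jacobian J = [[10·x₁ + 2, 0], [1, 2]].
At the point, J = [[17.0000, 0.0000], [1.0000, 2.0000]] (det J = 34.0000).
Solving J·Δ = −F gives Δ = (-0.8382, -2.3309).
Then the next iterate is (x₁, x₂)₁ = (0.6618, 0.6691).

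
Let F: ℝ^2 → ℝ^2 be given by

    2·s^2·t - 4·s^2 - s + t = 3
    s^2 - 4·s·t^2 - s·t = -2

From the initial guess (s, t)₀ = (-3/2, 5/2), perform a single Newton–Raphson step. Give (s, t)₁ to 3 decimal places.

(2.042, 4.485)

At (-3/2, 5/2): F = (3.250, 45.500).
Jacobian J = [[4·s·t - 8·s - 1, 2·s^2 + 1], [2·s - 4·t^2 - t, -8·s·t - s]].
At the point, J = [[-4.000, 5.500], [-30.500, 31.500]] (det J = 41.750).
Solving J·Δ = −F gives Δ = (3.542, 1.985).
Then the next iterate is (s, t)₁ = (2.042, 4.485).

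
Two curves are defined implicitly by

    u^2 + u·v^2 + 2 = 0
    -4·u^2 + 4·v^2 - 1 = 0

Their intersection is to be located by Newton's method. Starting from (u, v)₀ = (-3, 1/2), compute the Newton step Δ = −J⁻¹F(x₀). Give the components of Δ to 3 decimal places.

(1.367, 0.796)

At (-3, 1/2): F = (10.250, -36.000).
Jacobian J = [[2·u + v^2, 2·u·v], [-8·u, 8·v]].
At the point, J = [[-5.750, -3.000], [24.000, 4.000]] (det J = 49.000).
Solving J·Δ = −F gives Δ = (1.367, 0.796).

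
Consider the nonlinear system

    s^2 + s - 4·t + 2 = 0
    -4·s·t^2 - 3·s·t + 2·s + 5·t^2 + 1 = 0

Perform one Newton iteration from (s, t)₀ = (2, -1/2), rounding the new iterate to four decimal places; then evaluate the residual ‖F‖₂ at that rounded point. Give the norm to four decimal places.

11.5876

At (2, -1/2): F = (10.0000, 7.2500).
Jacobian J = [[2·s + 1, -4], [-4·t^2 - 3·t + 2, -8·s·t - 3·s + 10·t]].
At the point, J = [[5.0000, -4.0000], [2.5000, -3.0000]] (det J = -5.0000).
Solving J·Δ = −F gives Δ = (-0.2000, 2.2500).
Then the next iterate is (s, t)₁ = (1.8000, 1.7500).
Re-evaluating at (1.8000, 1.7500): F = (0.0400, -11.5875), so ‖F‖₂ = 11.5876.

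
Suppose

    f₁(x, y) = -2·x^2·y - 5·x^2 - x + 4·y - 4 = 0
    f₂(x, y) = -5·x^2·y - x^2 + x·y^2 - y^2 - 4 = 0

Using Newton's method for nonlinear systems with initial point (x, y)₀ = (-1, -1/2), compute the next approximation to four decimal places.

(1.1290, -3.4516)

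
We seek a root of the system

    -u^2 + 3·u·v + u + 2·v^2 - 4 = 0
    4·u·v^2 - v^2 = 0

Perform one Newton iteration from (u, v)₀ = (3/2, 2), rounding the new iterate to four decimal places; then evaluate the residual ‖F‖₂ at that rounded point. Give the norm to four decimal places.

5.5300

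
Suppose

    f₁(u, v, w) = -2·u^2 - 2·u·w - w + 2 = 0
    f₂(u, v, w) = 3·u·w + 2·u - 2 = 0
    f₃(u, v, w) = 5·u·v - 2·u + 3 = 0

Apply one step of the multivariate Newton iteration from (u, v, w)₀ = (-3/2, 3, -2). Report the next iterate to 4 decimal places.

At (-3/2, 3, -2): F = (-6.5000, 4.0000, -16.5000).
Jacobian J = [[-4·u - 2·w, 0, -2·u - 1], [3·w + 2, 0, 3·u], [5·v - 2, 5·u, 0]].
At the point, J = [[10.0000, 0.0000, 2.0000], [-4.0000, 0.0000, -4.5000], [13.0000, -7.5000, 0.0000]] (det J = -277.5000).
Solving J·Δ = −F gives Δ = (0.5743, -1.2045, 0.3784).
Then the next iterate is (u, v, w)₁ = (-0.9257, 1.7955, -1.6216).

(-0.9257, 1.7955, -1.6216)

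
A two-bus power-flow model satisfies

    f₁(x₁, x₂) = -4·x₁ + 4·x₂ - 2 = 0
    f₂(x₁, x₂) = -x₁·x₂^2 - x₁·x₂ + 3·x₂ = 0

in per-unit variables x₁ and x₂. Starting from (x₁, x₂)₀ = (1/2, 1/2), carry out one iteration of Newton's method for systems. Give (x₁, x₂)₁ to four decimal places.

At (1/2, 1/2): F = (-2.0000, 1.1250).
Jacobian J = [[-4, 4], [-x₂^2 - x₂, -2·x₁·x₂ - x₁ + 3]].
At the point, J = [[-4.0000, 4.0000], [-0.7500, 2.0000]] (det J = -5.0000).
Solving J·Δ = −F gives Δ = (-1.7000, -1.2000).
Then the next iterate is (x₁, x₂)₁ = (-1.2000, -0.7000).

(-1.2000, -0.7000)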